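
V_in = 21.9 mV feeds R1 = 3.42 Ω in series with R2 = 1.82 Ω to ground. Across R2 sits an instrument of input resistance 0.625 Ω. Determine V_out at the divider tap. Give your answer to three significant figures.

R2 ‖ R_L = (1.82 × 0.625)/(1.82 + 0.625) = 0.4652 Ω.
Then V_out = V_in · R2'/(R1 + R2') = 21.9 × 0.4652/3.885 = 2.622 mV.

V_out ≈ 2.62 mV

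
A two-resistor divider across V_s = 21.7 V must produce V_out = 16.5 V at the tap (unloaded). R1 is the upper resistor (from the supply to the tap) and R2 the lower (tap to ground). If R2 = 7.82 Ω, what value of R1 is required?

R1 ≈ 2.46 Ω

V_out/V_s = R2/(R1+R2) = 0.7604.
R1 = R2·(1/k − 1) = 7.82 × 0.3152 = 2.464 Ω.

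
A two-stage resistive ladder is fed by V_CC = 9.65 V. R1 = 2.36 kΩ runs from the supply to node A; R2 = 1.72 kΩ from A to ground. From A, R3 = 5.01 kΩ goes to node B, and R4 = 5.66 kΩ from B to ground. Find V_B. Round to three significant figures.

V_B ≈ 1.97 V

The second stage (R3 + R4 = 10.67 kΩ) loads node A in parallel with R2.
Effective lower resistance at A: R2 ‖ 10.67 = 1.481 kΩ.
So V_A = 9.65 × 0.3856 = 3.721 V.
Stage 2 is unloaded, so V_B = V_A · R4/(R3+R4) = 3.721 × 5.66/10.67 = 1.974 V.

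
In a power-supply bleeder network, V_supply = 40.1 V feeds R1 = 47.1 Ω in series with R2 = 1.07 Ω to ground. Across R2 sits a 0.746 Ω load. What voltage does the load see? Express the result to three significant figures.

V_out ≈ 0.371 V

R2 ‖ R_L = (1.07 × 0.746)/(1.07 + 0.746) = 0.4395 Ω.
Then V_out = V_supply · R2'/(R1 + R2') = 40.1 × 0.4395/47.54 = 0.3708 V.
(Unloaded it would be 0.891 V; the load pulls it down.)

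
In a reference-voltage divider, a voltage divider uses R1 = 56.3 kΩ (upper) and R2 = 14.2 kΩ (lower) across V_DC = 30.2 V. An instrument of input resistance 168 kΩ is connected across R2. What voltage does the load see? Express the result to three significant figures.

R2 ‖ R_L = (14.2 × 168)/(14.2 + 168) = 13.09 kΩ.
Voltage divider with the loaded lower leg: V_out = 30.2 × 13.09/(56.3 + 13.09) = 30.2 × 0.1887 = 5.698 V.
(Unloaded it would be 6.08 V; the load pulls it down.)

V_out ≈ 5.70 V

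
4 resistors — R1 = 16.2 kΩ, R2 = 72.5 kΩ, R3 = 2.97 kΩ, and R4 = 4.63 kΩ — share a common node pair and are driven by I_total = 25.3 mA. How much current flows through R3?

Conductances: ΣG = 1/16.2 + 1/72.5 + 1/2.97 + 1/4.63 = 0.6282 (1/kΩ).
Current divider: I(R3) = I_total · G_k/ΣG = 25.3 × (0.3367/0.6282) = 25.3 × 0.5360 = 13.56 mA.

I ≈ 13.6 mA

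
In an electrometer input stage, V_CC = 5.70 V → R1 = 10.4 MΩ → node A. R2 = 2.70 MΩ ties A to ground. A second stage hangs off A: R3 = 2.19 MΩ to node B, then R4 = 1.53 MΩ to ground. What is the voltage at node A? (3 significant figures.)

Looking into the second stage from A: R3 + R4 = 3.720 MΩ appears in parallel with R2.
R2 ‖ (R3+R4) = 1.564 MΩ.
First divider: V_A = V_CC · 1.564/(10.4 + 1.564) = 0.7453 V.

V_A ≈ 0.745 V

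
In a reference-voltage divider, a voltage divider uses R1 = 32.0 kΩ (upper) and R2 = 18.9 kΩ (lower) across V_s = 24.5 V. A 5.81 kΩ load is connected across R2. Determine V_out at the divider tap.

R2 ‖ R_L = (18.9 × 5.81)/(18.9 + 5.81) = 4.444 kΩ.
Voltage divider with the loaded lower leg: V_out = 24.5 × 4.444/(32.0 + 4.444) = 24.5 × 0.1219 = 2.987 V.

V_out ≈ 2.99 V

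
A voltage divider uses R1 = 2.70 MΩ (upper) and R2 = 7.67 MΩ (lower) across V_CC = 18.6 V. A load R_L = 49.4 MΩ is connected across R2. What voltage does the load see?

V_out ≈ 13.2 V

R2 ‖ R_L = (7.67 × 49.4)/(7.67 + 49.4) = 6.639 MΩ.
Then V_out = V_CC · R2'/(R1 + R2') = 18.6 × 6.639/9.339 = 13.22 V.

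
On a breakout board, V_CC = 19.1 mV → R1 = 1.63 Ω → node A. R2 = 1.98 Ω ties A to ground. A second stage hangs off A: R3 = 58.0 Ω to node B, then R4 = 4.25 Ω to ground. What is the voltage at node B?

Looking into the second stage from A: R3 + R4 = 62.25 Ω appears in parallel with R2.
R2 ‖ (R3+R4) = 1.919 Ω.
So V_A = 19.1 × 0.5407 = 10.33 mV.
Then the unloaded second divider: V_B = V_A × R4/(R3+R4) = 10.33 × 0.06827 = 0.7051 mV.

V_B ≈ 0.705 mV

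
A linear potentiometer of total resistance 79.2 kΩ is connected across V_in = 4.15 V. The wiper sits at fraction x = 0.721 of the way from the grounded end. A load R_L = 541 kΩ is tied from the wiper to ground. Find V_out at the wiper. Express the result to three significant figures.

Split the track: R_lower = x·R_p = 57.10 kΩ, R_upper = (1−x)·R_p = 22.10 kΩ.
(x·R_p) ‖ R_L = 51.65 kΩ.
Loaded-divider output: V_out = 4.15 × 0.7004 = 2.907 V.

V_out ≈ 2.91 V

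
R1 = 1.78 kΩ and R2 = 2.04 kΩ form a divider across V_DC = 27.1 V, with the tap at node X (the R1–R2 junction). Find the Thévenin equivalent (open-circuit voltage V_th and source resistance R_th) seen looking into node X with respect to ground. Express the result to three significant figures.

V_th ≈ 14.5 V, R_th ≈ 0.951 kΩ

With X open, the divider is unloaded: V_th = 27.1 × 2.04/3.820 = 14.47 V.
Looking into X with the source shorted: R_th = R1·R2/(R1+R2) = 1.780 × 2.04/3.820 = 0.9506 kΩ.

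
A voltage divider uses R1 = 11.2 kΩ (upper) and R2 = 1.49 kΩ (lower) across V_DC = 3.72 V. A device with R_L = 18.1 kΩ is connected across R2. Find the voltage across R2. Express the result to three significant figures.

First combine the lower leg with the load: R2 ‖ R_L = 1.377 kΩ.
Voltage divider with the loaded lower leg: V_out = 3.72 × 1.377/(11.2 + 1.377) = 3.72 × 0.1095 = 0.4072 V.

V_out ≈ 0.407 V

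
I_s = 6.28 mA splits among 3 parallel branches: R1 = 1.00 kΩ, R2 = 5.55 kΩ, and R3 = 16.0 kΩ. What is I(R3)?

I ≈ 0.316 mA

Total conductance ΣG = 1/1.00 + 1/5.55 + 1/16.0 = 1.243 (units of 1/kΩ).
R3 takes the fraction G_k/ΣG = 0.06250/1.243 = 0.05029, so I = 6.28 × 0.05029 = 0.3158 mA.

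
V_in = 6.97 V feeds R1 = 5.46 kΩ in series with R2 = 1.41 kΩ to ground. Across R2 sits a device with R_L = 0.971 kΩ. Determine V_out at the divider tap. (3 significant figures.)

V_out ≈ 0.664 V

R2 ‖ R_L = (1.41 × 0.971)/(1.41 + 0.971) = 0.5750 kΩ.
Voltage divider with the loaded lower leg: V_out = 6.97 × 0.5750/(5.46 + 0.5750) = 6.97 × 0.09528 = 0.6641 V.
(Unloaded it would be 1.43 V; the load pulls it down.)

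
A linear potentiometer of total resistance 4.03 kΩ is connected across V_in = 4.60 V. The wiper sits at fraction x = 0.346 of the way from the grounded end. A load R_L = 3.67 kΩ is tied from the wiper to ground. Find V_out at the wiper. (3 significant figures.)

Lower segment x·R_p = 1.394 kΩ; upper segment (1−x)·R_p = 2.636 kΩ.
(x·R_p) ‖ R_L = 1.010 kΩ.
Loaded-divider output: V_out = 4.60 × 0.2771 = 1.275 V.

V_out ≈ 1.27 V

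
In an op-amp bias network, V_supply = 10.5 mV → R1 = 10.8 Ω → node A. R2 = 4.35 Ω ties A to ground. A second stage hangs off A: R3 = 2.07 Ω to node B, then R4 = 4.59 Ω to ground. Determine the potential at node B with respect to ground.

V_B ≈ 1.42 mV

Looking into the second stage from A: R3 + R4 = 6.660 Ω appears in parallel with R2.
R2 ‖ (R3+R4) = 2.631 Ω.
So V_A = 10.5 × 0.1959 = 2.057 mV.
Stage 2 is unloaded, so V_B = V_A · R4/(R3+R4) = 2.057 × 4.59/6.660 = 1.418 mV.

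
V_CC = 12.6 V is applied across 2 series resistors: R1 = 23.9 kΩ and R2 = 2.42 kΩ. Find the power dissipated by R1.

ΣR = 26.32 kΩ → I = 12.6/26.32 = 0.4787 mA.
P(R1) = I²·R1 = (0.4787)² × 23.9 = 5.477 mW.

P ≈ 5.48 mW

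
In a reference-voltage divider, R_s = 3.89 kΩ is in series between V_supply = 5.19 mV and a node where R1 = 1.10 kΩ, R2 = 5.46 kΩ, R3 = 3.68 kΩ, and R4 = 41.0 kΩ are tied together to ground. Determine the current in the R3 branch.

Equivalent of the parallel group: R_p = 0.7203 kΩ.
V_A by voltage divider: V_A = 5.19 × 0.7203/(3.89 + 0.7203) = 0.8108 mV.
Branch current I = V_A/R3 = 0.8108/3.68 = 0.2203 µA.

I ≈ 0.220 µA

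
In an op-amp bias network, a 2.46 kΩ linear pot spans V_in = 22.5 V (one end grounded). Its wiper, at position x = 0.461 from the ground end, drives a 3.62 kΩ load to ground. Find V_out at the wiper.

V_out ≈ 8.87 V

Lower segment x·R_p = 1.134 kΩ; upper segment (1−x)·R_p = 1.326 kΩ.
(x·R_p) ‖ R_L = 0.8635 kΩ.
Then V_out = V_in · 0.8635/(1.326 + 0.8635) = 8.874 V.
(Unloaded: V_out = x·V_in = 10.4 V.)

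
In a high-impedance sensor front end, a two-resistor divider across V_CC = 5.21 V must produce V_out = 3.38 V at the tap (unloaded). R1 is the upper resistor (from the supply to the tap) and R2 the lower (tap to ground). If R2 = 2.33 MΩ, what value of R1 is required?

V_out/V_CC = R2/(R1+R2) = 0.6488.
R1 = R2·(1/k − 1) = 2.33 × 0.5414 = 1.262 MΩ.

R1 ≈ 1.26 MΩ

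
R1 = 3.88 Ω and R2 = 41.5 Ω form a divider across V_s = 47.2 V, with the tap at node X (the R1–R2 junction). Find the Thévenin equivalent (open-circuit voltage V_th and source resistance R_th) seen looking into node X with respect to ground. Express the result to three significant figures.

With X open, the divider is unloaded: V_th = 47.2 × 41.5/45.38 = 43.16 V.
With V_s suppressed (replaced by a short), R_th = R1 ‖ R2 = (3.880 × 41.5)/(3.880 + 41.5) = 3.548 Ω.

V_th ≈ 43.2 V, R_th ≈ 3.55 Ω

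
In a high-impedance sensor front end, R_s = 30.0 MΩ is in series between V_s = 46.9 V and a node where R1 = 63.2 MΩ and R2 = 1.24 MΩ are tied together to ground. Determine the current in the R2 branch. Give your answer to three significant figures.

Combine the parallel branches: R_p = (1/63.2 + 1/1.24)⁻¹ = 1.216 MΩ.
V_A by voltage divider: V_A = 46.9 × 1.216/(30.0 + 1.216) = 1.827 V.
Branch current I = V_A/R2 = 1.827/1.24 = 1.474 µA.

I ≈ 1.47 µA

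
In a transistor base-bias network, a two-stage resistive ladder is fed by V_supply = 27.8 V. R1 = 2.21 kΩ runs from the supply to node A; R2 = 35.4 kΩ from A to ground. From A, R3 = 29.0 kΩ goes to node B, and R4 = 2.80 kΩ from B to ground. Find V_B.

V_B ≈ 2.16 V

Node A sees R2 in parallel with the series input of stage 2, R3 + R4 = 31.80 kΩ.
Effective lower resistance at A: R2 ‖ 31.80 = 16.75 kΩ.
V_A = 27.8 × 16.75/(2.21 + 16.75) = 24.56 V.
V_B = V_A × 0.08805 = 2.163 V.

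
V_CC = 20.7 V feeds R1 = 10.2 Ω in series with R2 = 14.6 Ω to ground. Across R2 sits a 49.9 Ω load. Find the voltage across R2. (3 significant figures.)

R2 ‖ R_L = (14.6 × 49.9)/(14.6 + 49.9) = 11.30 Ω.
Voltage divider with the loaded lower leg: V_out = 20.7 × 11.30/(10.2 + 11.30) = 20.7 × 0.5255 = 10.88 V.
(Unloaded it would be 12.2 V; the load pulls it down.)

V_out ≈ 10.9 V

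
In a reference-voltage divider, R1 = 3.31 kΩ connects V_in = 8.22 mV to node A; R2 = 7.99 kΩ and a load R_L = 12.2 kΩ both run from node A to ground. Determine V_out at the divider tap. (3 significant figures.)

R2 ‖ R_L = (7.99 × 12.2)/(7.99 + 12.2) = 4.828 kΩ.
Voltage divider with the loaded lower leg: V_out = 8.22 × 4.828/(3.31 + 4.828) = 8.22 × 0.5933 = 4.877 mV.

V_out ≈ 4.88 mV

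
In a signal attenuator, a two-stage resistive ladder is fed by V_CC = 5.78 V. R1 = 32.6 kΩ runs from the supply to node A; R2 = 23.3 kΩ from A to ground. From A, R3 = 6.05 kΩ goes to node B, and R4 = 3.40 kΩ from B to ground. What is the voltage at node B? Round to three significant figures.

V_B ≈ 0.356 V

The second stage (R3 + R4 = 9.450 kΩ) loads node A in parallel with R2.
Effective lower resistance at A: R2 ‖ 9.450 = 6.723 kΩ.
V_A = 5.78 × 6.723/(32.6 + 6.723) = 0.9882 V.
V_B = V_A × 0.3598 = 0.3556 V.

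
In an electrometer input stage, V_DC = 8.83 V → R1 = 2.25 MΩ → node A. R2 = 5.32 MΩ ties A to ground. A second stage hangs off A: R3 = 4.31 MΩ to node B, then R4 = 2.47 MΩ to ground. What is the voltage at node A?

The second stage (R3 + R4 = 6.780 MΩ) loads node A in parallel with R2.
Effective lower resistance at A: R2 ‖ 6.780 = 2.981 MΩ.
First divider: V_A = V_DC · 2.981/(2.25 + 2.981) = 5.032 V.

V_A ≈ 5.03 V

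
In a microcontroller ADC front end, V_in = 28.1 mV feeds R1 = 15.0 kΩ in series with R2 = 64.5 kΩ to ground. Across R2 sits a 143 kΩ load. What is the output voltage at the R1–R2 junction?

V_out ≈ 21.0 mV

The load sits in parallel with R2, giving an effective lower resistance R2' = R2·R_L/(R2+R_L) = 44.45 kΩ.
Then V_out = V_in · R2'/(R1 + R2') = 28.1 × 44.45/59.45 = 21.01 mV.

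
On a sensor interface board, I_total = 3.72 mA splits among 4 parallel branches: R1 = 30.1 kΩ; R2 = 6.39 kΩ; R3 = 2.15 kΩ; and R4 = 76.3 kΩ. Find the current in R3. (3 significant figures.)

I ≈ 2.59 mA

ΣG = 1/30.1 + 1/6.39 + 1/2.15 + 1/76.3 = 0.6679.
Current divider: I(R3) = I_total · G_k/ΣG = 3.72 × (0.4651/0.6679) = 3.72 × 0.6963 = 2.590 mA.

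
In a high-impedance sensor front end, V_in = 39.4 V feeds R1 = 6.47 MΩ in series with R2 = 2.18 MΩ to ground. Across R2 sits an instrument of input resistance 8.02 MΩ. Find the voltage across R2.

V_out ≈ 8.25 V

R2 ‖ R_L = (2.18 × 8.02)/(2.18 + 8.02) = 1.714 MΩ.
Voltage divider with the loaded lower leg: V_out = 39.4 × 1.714/(6.47 + 1.714) = 39.4 × 0.2094 = 8.252 V.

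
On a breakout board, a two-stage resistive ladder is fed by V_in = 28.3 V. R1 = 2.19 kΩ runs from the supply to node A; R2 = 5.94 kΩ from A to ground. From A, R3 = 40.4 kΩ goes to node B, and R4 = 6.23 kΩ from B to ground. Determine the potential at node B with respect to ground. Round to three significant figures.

The second stage (R3 + R4 = 46.63 kΩ) loads node A in parallel with R2.
R2 ‖ (R3+R4) = 5.269 kΩ.
So V_A = 28.3 × 0.7064 = 19.99 V.
Stage 2 is unloaded, so V_B = V_A · R4/(R3+R4) = 19.99 × 6.23/46.63 = 2.671 V.

V_B ≈ 2.67 V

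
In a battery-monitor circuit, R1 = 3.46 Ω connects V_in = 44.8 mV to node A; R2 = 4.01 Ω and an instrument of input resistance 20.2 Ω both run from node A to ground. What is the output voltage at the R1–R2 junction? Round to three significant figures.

First combine the lower leg with the load: R2 ‖ R_L = 3.346 Ω.
Now apply the divider: V_out = 44.8 × 0.4916 = 22.02 mV.

V_out ≈ 22.0 mV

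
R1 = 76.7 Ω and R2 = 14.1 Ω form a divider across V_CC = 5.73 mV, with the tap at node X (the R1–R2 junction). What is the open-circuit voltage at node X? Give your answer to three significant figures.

V_th is the unloaded tap voltage: V_CC · R2/(R1+R2) = 5.73 × 0.1553 = 0.8898 mV.

V_th ≈ 0.890 mV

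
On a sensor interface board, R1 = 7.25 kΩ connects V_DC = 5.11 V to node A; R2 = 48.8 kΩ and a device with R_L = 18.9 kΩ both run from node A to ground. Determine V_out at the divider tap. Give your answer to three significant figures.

V_out ≈ 3.34 V

The load sits in parallel with R2, giving an effective lower resistance R2' = R2·R_L/(R2+R_L) = 13.62 kΩ.
Now apply the divider: V_out = 5.11 × 0.6527 = 3.335 V.
(Unloaded it would be 4.45 V; the load pulls it down.)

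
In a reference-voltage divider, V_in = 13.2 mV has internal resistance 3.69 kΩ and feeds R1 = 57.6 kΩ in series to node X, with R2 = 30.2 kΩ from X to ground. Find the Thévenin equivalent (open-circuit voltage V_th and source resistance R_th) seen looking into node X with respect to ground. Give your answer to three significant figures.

R1' = 3.69 + 57.6 = 61.29 kΩ (source resistance + R1).
Open-circuit (no load on X): V_th = V_in · R2/(R1' + R2) = 13.2 × 30.2/(61.29 + 30.2) = 4.357 mV.
With V_in suppressed (replaced by a short), R_th = R1' ‖ R2 = (61.29 × 30.2)/(61.29 + 30.2) = 20.23 kΩ.

V_th ≈ 4.36 mV, R_th ≈ 20.2 kΩ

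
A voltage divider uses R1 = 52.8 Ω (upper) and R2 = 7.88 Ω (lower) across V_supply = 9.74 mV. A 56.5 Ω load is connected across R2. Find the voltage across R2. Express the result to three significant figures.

First combine the lower leg with the load: R2 ‖ R_L = 6.916 Ω.
Then V_out = V_supply · R2'/(R1 + R2') = 9.74 × 6.916/59.72 = 1.128 mV.

V_out ≈ 1.13 mV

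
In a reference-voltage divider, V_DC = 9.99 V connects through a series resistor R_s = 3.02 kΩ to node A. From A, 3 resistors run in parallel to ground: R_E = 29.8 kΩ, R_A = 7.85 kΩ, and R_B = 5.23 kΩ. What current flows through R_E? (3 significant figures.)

Equivalent of the parallel group: R_p = 2.840 kΩ.
V_A = 9.99 × 2.840/5.860 = 4.841 V.
Branch current I = V_A/R_E = 4.841/29.8 = 0.1625 mA.
(Check via current divider: I_total = 1.705 mA; share G_k/ΣG = 0.09529 → same result.)

I ≈ 0.162 mA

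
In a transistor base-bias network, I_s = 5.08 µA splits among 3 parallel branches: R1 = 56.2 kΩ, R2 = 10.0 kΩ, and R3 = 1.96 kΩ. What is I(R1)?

Total conductance ΣG = 1/56.2 + 1/10.0 + 1/1.96 = 0.6280 (units of 1/kΩ).
Current divider: I(R1) = I_s · G_k/ΣG = 5.08 × (0.01779/0.6280) = 5.08 × 0.02833 = 0.1439 µA.

I ≈ 0.144 µA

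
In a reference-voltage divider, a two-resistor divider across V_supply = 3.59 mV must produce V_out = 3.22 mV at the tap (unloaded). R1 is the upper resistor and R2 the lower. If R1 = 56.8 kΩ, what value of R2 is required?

V_out/V_supply = R2/(R1+R2) = 0.8969.
So R2 = R1 · V_out/(V_supply − V_out) = 56.8 × 3.22/(3.59 − 3.22) = 56.8 × 8.703 = 494.3 kΩ.

R2 ≈ 494 kΩ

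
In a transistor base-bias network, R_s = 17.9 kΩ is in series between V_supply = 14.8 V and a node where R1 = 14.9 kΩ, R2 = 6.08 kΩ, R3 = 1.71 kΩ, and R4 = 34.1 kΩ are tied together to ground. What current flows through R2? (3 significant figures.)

I ≈ 0.151 mA

Combine the parallel branches: R_p = (1/14.9 + 1/6.08 + 1/1.71 + 1/34.1)⁻¹ = 1.182 kΩ.
V_A = 14.8 × 1.182/19.08 = 0.9171 V.
Branch current I = V_A/R2 = 0.9171/6.08 = 0.1508 mA.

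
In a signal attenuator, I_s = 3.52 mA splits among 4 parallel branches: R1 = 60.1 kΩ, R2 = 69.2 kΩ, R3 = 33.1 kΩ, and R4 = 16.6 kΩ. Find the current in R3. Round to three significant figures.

ΣG = 1/60.1 + 1/69.2 + 1/33.1 + 1/16.6 = 0.1215.
R3 takes the fraction G_k/ΣG = 0.03021/0.1215 = 0.2486, so I = 3.52 × 0.2486 = 0.8750 mA.

I ≈ 0.875 mA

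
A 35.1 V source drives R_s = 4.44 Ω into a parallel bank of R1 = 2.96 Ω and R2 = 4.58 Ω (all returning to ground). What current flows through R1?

I ≈ 3.42 A

Parallel bank: R_p = 1/(1/2.96 + 1/4.58) = 1.798 Ω.
Node voltage V_A = V_supply · R_p/(R_s + R_p) = 35.1 × 0.2882 = 10.12 V.
I(R1) = V_A / R1 = 10.12/2.96 = 3.418 A.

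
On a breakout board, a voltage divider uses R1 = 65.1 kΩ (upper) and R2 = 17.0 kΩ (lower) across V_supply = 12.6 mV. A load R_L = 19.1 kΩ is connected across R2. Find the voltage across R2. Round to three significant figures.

First combine the lower leg with the load: R2 ‖ R_L = 8.994 kΩ.
Now apply the divider: V_out = 12.6 × 0.1214 = 1.530 mV.
(Unloaded it would be 2.61 mV; the load pulls it down.)

V_out ≈ 1.53 mV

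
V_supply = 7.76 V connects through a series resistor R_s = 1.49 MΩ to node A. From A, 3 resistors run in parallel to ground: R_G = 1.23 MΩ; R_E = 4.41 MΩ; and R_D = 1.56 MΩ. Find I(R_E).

Combine the parallel branches: R_p = (1/1.23 + 1/4.41 + 1/1.56)⁻¹ = 0.5950 MΩ.
Node voltage V_A = V_supply · R_p/(R_s + R_p) = 7.76 × 0.2854 = 2.214 V.
Branch current I = V_A/R_E = 2.214/4.41 = 0.5021 µA.

I ≈ 0.502 µA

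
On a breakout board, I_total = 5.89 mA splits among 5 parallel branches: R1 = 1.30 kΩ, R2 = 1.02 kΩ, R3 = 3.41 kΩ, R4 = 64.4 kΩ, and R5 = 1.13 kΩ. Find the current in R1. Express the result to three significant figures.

Total conductance ΣG = 1/1.30 + 1/1.02 + 1/3.41 + 1/64.4 + 1/1.13 = 2.943 (units of 1/kΩ).
By the current-divider rule, I = I_total · G_k/ΣG = 5.89 × 0.2613 = 1.539 mA.

I ≈ 1.54 mA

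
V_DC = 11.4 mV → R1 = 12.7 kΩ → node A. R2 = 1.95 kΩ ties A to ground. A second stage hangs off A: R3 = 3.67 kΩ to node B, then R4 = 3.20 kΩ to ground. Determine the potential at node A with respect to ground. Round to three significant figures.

V_A ≈ 1.22 mV

The second stage (R3 + R4 = 6.870 kΩ) loads node A in parallel with R2.
R2 ‖ (R3+R4) = 1.519 kΩ.
So V_A = 11.4 × 0.1068 = 1.218 mV.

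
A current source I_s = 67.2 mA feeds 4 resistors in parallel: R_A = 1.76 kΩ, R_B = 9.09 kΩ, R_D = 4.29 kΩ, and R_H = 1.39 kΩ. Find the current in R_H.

I ≈ 29.6 mA

Conductances: ΣG = 1/1.76 + 1/9.09 + 1/4.29 + 1/1.39 = 1.631 (1/kΩ).
Current divider: I(R_H) = I_s · G_k/ΣG = 67.2 × (0.7194/1.631) = 67.2 × 0.4412 = 29.65 mA.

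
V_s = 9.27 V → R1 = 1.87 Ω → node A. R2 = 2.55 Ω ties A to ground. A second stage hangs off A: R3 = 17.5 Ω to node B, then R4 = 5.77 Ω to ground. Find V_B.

V_B ≈ 1.27 V

The second stage (R3 + R4 = 23.27 Ω) loads node A in parallel with R2.
Effective lower resistance at A: R2 ‖ 23.27 = 2.298 Ω.
V_A = 9.27 × 2.298/(1.87 + 2.298) = 5.111 V.
V_B = V_A × 0.2480 = 1.267 V.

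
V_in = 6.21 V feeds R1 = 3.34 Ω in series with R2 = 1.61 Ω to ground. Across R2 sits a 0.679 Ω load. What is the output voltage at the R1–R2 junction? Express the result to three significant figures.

V_out ≈ 0.777 V

First combine the lower leg with the load: R2 ‖ R_L = 0.4776 Ω.
Now apply the divider: V_out = 6.21 × 0.1251 = 0.7769 V.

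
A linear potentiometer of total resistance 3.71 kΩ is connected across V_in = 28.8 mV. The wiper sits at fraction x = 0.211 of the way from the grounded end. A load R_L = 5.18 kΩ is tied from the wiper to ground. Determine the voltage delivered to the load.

V_out ≈ 5.43 mV

Split the track: R_lower = x·R_p = 0.7828 kΩ, R_upper = (1−x)·R_p = 2.927 kΩ.
R_L loads the lower segment: effective lower R = 0.6800 kΩ.
V_out = 28.8 × 0.6800/(2.927 + 0.6800) = 5.429 mV.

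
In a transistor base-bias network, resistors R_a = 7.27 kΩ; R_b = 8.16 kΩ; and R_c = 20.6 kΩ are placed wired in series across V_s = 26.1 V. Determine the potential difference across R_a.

ΣR = 7.27 + 8.16 + 20.6 = 36.03 kΩ.
V = V_s · R/ΣR = 26.1 × 0.2018 = 5.266 V.

V ≈ 5.27 V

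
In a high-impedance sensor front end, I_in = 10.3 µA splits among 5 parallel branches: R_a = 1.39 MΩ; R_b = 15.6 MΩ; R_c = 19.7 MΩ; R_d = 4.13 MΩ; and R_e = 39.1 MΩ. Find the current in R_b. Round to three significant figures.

Total conductance ΣG = 1/1.39 + 1/15.6 + 1/19.7 + 1/4.13 + 1/39.1 = 1.102 (units of 1/MΩ).
R_b takes the fraction G_k/ΣG = 0.06410/1.102 = 0.05817, so I = 10.3 × 0.05817 = 0.5991 µA.

I ≈ 0.599 µA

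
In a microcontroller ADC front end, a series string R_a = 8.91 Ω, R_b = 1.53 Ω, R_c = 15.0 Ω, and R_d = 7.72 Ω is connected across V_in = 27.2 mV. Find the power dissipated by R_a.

P ≈ 5.99 µW

ΣR = 33.16 Ω → I = 27.2/33.16 = 0.8203 mA.
P = I²R = 0.6728 × 8.91 = 5.995 µW.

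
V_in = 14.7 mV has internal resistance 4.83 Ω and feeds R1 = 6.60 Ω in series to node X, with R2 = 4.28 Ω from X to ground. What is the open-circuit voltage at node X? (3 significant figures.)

V_th ≈ 4.00 mV

R1' = 4.83 + 6.60 = 11.43 Ω (source resistance + R1).
Open-circuit (no load on X): V_th = V_in · R2/(R1' + R2) = 14.7 × 4.28/(11.43 + 4.28) = 4.005 mV.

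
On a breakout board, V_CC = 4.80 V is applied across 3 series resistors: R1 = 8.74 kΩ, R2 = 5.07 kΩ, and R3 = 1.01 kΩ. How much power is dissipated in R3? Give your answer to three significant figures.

P ≈ 0.106 mW

The common current is I = 4.80/14.82 = 0.3239 mA.
V(R3) = I·R = 0.3271 V; P = V·I = 0.3271 × 0.3239 = 0.1060 mW.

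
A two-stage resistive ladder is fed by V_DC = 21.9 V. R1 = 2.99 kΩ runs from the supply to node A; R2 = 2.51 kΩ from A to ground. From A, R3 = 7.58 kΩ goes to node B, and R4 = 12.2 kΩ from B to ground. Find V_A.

The second stage (R3 + R4 = 19.78 kΩ) loads node A in parallel with R2.
Effective lower resistance at A: R2 ‖ 19.78 = 2.227 kΩ.
First divider: V_A = V_DC · 2.227/(2.99 + 2.227) = 9.349 V.

V_A ≈ 9.35 V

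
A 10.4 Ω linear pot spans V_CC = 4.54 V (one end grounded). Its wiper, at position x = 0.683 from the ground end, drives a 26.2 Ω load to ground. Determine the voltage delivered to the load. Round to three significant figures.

V_out ≈ 2.86 V

The pot divides into 3.297 Ω above the wiper and 7.103 Ω below.
R_L loads the lower segment: effective lower R = 5.588 Ω.
Then V_out = V_CC · 5.588/(3.297 + 5.588) = 2.855 V.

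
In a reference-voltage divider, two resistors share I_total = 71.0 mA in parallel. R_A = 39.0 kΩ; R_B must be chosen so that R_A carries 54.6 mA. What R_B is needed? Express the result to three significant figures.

The fraction through R_A equals R_B/(R_A+R_B).
With f = 0.7690, R_B = R_A · f/(1−f) = 39.0 × 3.329 = 129.8 kΩ.

R_B ≈ 130 kΩ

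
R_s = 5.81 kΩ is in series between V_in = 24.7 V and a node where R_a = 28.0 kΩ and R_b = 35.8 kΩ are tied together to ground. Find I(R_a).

I ≈ 0.644 mA

Equivalent of the parallel group: R_p = 15.71 kΩ.
V_A = 24.7 × 15.71/21.52 = 18.03 V.
I(R_a) = V_A / R_a = 18.03/28.0 = 0.6440 mA.
(Equivalently: I_total = 1.148 mA, then current-divider fraction G_k/ΣG = 0.5611.)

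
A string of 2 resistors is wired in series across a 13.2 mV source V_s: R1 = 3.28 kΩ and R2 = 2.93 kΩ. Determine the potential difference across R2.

V ≈ 6.23 mV

Series total: ΣR = 3.28 + 2.93 = 6.210 kΩ.
By the voltage-divider rule, V = 13.2 × 2.930/6.210 = 6.228 mV.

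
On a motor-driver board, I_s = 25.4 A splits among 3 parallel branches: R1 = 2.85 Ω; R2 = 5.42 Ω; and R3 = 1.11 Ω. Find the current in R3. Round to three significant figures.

I ≈ 15.9 A

Total conductance ΣG = 1/2.85 + 1/5.42 + 1/1.11 = 1.436 (units of 1/Ω).
R3 takes the fraction G_k/ΣG = 0.9009/1.436 = 0.6272, so I = 25.4 × 0.6272 = 15.93 A.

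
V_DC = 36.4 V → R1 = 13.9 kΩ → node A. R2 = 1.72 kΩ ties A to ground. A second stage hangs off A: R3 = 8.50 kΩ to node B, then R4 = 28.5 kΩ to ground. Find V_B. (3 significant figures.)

The second stage (R3 + R4 = 37.00 kΩ) loads node A in parallel with R2.
Effective lower resistance at A: R2 ‖ 37.00 = 1.644 kΩ.
V_A = 36.4 × 1.644/(13.9 + 1.644) = 3.849 V.
V_B = V_A × 0.7703 = 2.965 V.

V_B ≈ 2.96 V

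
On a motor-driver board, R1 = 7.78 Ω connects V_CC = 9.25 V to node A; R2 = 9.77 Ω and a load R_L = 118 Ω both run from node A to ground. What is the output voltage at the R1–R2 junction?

The load sits in parallel with R2, giving an effective lower resistance R2' = R2·R_L/(R2+R_L) = 9.023 Ω.
Now apply the divider: V_out = 9.25 × 0.5370 = 4.967 V.

V_out ≈ 4.97 V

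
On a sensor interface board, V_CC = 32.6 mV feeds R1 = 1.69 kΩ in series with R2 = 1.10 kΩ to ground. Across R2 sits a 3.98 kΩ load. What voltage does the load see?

The load sits in parallel with R2, giving an effective lower resistance R2' = R2·R_L/(R2+R_L) = 0.8618 kΩ.
Now apply the divider: V_out = 32.6 × 0.3377 = 11.01 mV.
(Unloaded it would be 12.9 mV; the load pulls it down.)

V_out ≈ 11.0 mV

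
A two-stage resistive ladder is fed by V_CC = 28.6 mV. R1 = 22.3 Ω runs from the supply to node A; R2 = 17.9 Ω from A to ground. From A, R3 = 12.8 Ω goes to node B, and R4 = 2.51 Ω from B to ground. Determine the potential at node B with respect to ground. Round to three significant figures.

The second stage (R3 + R4 = 15.31 Ω) loads node A in parallel with R2.
Effective lower resistance at A: R2 ‖ 15.31 = 8.252 Ω.
V_A = 28.6 × 8.252/(22.3 + 8.252) = 7.725 mV.
Then the unloaded second divider: V_B = V_A × R4/(R3+R4) = 7.725 × 0.1639 = 1.266 mV.

V_B ≈ 1.27 mV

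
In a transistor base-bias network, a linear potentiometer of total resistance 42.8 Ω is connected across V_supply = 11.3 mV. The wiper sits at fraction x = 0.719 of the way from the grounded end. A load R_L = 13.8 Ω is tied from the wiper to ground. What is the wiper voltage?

Lower segment x·R_p = 30.77 Ω; upper segment (1−x)·R_p = 12.03 Ω.
Lower segment in parallel with the load: 30.77 ‖ 13.8 = 9.527 Ω.
Loaded-divider output: V_out = 11.3 × 0.4420 = 4.995 mV.
(Unloaded: V_out = x·V_supply = 8.12 mV.)

V_out ≈ 4.99 mV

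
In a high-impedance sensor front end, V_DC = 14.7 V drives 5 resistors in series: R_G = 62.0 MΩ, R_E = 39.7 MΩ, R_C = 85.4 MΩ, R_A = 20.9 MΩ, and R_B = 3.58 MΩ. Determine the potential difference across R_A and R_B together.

V ≈ 1.70 V

Total series resistance ΣR = 62.0 + 39.7 + 85.4 + 20.9 + 3.58 = 211.6 MΩ.
R_{R_A..R_B} = 20.9 + 3.58 = 24.48 MΩ.
By the voltage-divider rule, V = 14.7 × 24.48/211.6 = 1.701 V.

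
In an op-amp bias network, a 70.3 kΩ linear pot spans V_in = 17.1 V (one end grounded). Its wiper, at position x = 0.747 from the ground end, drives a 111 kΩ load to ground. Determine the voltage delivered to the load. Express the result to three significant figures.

V_out ≈ 11.4 V

Split the track: R_lower = x·R_p = 52.51 kΩ, R_upper = (1−x)·R_p = 17.79 kΩ.
R_L loads the lower segment: effective lower R = 35.65 kΩ.
V_out = 17.1 × 35.65/(17.79 + 35.65) = 11.41 V.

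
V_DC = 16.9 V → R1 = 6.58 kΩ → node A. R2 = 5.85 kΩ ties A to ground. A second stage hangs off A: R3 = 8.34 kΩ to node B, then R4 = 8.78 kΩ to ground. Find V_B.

V_B ≈ 3.45 V

Looking into the second stage from A: R3 + R4 = 17.12 kΩ appears in parallel with R2.
Effective lower resistance at A: R2 ‖ 17.12 = 4.360 kΩ.
So V_A = 16.9 × 0.3985 = 6.735 V.
Stage 2 is unloaded, so V_B = V_A · R4/(R3+R4) = 6.735 × 8.78/17.12 = 3.454 V.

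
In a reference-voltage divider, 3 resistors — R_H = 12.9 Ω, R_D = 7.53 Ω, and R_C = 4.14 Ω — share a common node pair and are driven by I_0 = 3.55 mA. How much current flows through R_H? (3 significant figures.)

ΣG = 1/12.9 + 1/7.53 + 1/4.14 = 0.4519.
R_H takes the fraction G_k/ΣG = 0.07752/0.4519 = 0.1716, so I = 3.55 × 0.1716 = 0.6090 mA.

I ≈ 0.609 mA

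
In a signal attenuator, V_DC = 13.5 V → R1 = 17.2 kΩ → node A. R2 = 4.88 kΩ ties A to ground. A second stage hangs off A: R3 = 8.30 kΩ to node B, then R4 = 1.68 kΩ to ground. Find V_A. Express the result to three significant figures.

Looking into the second stage from A: R3 + R4 = 9.980 kΩ appears in parallel with R2.
R2 ‖ (R3+R4) = 3.277 kΩ.
So V_A = 13.5 × 0.1601 = 2.161 V.

V_A ≈ 2.16 V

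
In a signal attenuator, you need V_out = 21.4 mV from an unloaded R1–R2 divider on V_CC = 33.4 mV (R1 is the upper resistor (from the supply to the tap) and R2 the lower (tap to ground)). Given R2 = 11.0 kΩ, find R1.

Required fraction k = V_out/V_CC = 0.6407.
So R1 = R2 · (V_CC/V_out − 1) = 11.0 × (33.4/21.4 − 1) = 11.0 × 0.5607 = 6.168 kΩ.

R1 ≈ 6.17 kΩ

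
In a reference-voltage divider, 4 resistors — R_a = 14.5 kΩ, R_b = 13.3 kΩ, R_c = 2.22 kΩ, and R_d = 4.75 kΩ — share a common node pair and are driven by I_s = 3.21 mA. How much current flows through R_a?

ΣG = 1/14.5 + 1/13.3 + 1/2.22 + 1/4.75 = 0.8051.
By the current-divider rule, I = I_s · G_k/ΣG = 3.21 × 0.08566 = 0.2750 mA.

I ≈ 0.275 mA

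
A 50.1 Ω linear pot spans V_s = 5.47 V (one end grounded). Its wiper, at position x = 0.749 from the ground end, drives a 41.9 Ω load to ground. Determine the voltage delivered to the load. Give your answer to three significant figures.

The pot divides into 12.58 Ω above the wiper and 37.52 Ω below.
Lower segment in parallel with the load: 37.52 ‖ 41.9 = 19.80 Ω.
Loaded-divider output: V_out = 5.47 × 0.6115 = 3.345 V.

V_out ≈ 3.35 V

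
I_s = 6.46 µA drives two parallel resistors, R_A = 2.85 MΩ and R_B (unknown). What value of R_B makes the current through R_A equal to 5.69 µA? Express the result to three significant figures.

R_B ≈ 21.1 MΩ

Two-branch current divider: I_A = I_s · R_B/(R_A + R_B).
With f = 0.8808, R_B = R_A · f/(1−f) = 2.85 × 7.390 = 21.06 MΩ.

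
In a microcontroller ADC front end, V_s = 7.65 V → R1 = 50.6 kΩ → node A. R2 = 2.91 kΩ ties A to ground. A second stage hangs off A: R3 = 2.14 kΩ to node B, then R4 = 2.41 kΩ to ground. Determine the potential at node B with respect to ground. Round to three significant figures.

V_B ≈ 0.137 V

The second stage (R3 + R4 = 4.550 kΩ) loads node A in parallel with R2.
Effective lower resistance at A: R2 ‖ 4.550 = 1.775 kΩ.
V_A = 7.65 × 1.775/(50.6 + 1.775) = 0.2592 V.
Then the unloaded second divider: V_B = V_A × R4/(R3+R4) = 0.2592 × 0.5297 = 0.1373 V.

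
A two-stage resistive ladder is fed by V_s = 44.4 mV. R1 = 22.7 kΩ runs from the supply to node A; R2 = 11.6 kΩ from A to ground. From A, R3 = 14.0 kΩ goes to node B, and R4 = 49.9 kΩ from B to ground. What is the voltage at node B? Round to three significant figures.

The second stage (R3 + R4 = 63.90 kΩ) loads node A in parallel with R2.
Effective lower resistance at A: R2 ‖ 63.90 = 9.818 kΩ.
V_A = 44.4 × 9.818/(22.7 + 9.818) = 13.41 mV.
Then the unloaded second divider: V_B = V_A × R4/(R3+R4) = 13.41 × 0.7809 = 10.47 mV.

V_B ≈ 10.5 mV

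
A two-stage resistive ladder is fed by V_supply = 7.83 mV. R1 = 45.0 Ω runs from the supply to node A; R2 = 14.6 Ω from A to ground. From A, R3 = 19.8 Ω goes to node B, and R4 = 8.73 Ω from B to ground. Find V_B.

V_B ≈ 0.423 mV

Node A sees R2 in parallel with the series input of stage 2, R3 + R4 = 28.53 Ω.
Effective lower resistance at A: R2 ‖ 28.53 = 9.658 Ω.
So V_A = 7.83 × 0.1767 = 1.384 mV.
V_B = V_A × 0.3060 = 0.4233 mV.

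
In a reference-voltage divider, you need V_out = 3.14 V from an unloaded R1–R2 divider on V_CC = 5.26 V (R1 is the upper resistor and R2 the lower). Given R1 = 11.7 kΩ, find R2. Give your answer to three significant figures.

The divider ratio is R2/(R1+R2) = 3.14/5.26 = 0.5970.
R2 = R1 · 0.5970/(1 − 0.5970) = 17.33 kΩ.

R2 ≈ 17.3 kΩ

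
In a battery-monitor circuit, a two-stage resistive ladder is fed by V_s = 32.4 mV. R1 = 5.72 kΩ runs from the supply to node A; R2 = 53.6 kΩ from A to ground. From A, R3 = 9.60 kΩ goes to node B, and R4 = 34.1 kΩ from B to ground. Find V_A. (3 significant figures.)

Looking into the second stage from A: R3 + R4 = 43.70 kΩ appears in parallel with R2.
Effective lower resistance at A: R2 ‖ 43.70 = 24.07 kΩ.
First divider: V_A = V_s · 24.07/(5.72 + 24.07) = 26.18 mV.

V_A ≈ 26.2 mV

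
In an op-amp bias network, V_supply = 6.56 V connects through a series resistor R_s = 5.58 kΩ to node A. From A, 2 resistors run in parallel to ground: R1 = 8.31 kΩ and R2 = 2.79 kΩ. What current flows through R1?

I ≈ 0.215 mA

Equivalent of the parallel group: R_p = 2.089 kΩ.
V_A by voltage divider: V_A = 6.56 × 2.089/(5.58 + 2.089) = 1.787 V.
Branch current I = V_A/R1 = 1.787/8.31 = 0.2150 mA.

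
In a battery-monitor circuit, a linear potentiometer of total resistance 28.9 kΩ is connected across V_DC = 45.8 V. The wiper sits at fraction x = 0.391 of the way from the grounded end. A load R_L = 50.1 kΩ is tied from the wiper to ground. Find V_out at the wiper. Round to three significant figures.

V_out ≈ 15.7 V

Lower segment x·R_p = 11.30 kΩ; upper segment (1−x)·R_p = 17.60 kΩ.
Lower segment in parallel with the load: 11.30 ‖ 50.1 = 9.220 kΩ.
Then V_out = V_DC · 9.220/(17.60 + 9.220) = 15.75 V.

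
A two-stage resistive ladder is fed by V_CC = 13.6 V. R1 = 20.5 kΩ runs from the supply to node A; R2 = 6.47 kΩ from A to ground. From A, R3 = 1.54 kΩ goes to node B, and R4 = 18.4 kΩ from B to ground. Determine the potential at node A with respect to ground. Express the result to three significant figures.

Looking into the second stage from A: R3 + R4 = 19.94 kΩ appears in parallel with R2.
Effective lower resistance at A: R2 ‖ 19.94 = 4.885 kΩ.
First divider: V_A = V_CC · 4.885/(20.5 + 4.885) = 2.617 V.

V_A ≈ 2.62 V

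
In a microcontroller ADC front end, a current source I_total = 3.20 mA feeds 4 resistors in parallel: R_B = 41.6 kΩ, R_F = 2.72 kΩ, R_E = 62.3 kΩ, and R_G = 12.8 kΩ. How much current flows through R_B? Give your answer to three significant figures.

I ≈ 0.158 mA

Conductances: ΣG = 1/41.6 + 1/2.72 + 1/62.3 + 1/12.8 = 0.4859 (1/kΩ).
Current divider: I(R_B) = I_total · G_k/ΣG = 3.20 × (0.02404/0.4859) = 3.20 × 0.04948 = 0.1583 mA.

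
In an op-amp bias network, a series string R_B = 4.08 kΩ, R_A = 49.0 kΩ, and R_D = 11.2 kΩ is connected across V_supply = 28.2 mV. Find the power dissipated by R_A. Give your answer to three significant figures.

P ≈ 9.43 nW

Series current I = V_supply/ΣR = 28.2/64.28 = 0.4387 µA.
V(R_A) = I·R = 21.50 mV; P = V·I = 21.50 × 0.4387 = 9.431 nW.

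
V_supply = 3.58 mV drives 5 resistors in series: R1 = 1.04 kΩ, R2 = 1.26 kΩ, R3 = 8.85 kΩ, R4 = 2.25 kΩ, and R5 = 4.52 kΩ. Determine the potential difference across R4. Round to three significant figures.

Total series resistance ΣR = 1.04 + 1.26 + 8.85 + 2.25 + 4.52 = 17.92 kΩ.
By the voltage-divider rule, V = 3.58 × 2.250/17.92 = 0.4495 mV.

V ≈ 0.449 mV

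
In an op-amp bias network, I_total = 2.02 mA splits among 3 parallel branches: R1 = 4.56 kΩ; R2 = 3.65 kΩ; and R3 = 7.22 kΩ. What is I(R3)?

I ≈ 0.443 mA

Total conductance ΣG = 1/4.56 + 1/3.65 + 1/7.22 = 0.6318 (units of 1/kΩ).
R3 takes the fraction G_k/ΣG = 0.1385/0.6318 = 0.2192, so I = 2.02 × 0.2192 = 0.4428 mA.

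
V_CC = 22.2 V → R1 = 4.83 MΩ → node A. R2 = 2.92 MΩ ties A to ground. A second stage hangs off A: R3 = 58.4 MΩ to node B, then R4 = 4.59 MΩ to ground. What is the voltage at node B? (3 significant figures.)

Looking into the second stage from A: R3 + R4 = 62.99 MΩ appears in parallel with R2.
Effective lower resistance at A: R2 ‖ 62.99 = 2.791 MΩ.
So V_A = 22.2 × 0.3662 = 8.130 V.
Stage 2 is unloaded, so V_B = V_A · R4/(R3+R4) = 8.130 × 4.59/62.99 = 0.5924 V.

V_B ≈ 0.592 V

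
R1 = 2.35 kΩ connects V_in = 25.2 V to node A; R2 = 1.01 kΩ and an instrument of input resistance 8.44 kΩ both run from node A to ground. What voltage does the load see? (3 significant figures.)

The load sits in parallel with R2, giving an effective lower resistance R2' = R2·R_L/(R2+R_L) = 0.9021 kΩ.
Voltage divider with the loaded lower leg: V_out = 25.2 × 0.9021/(2.35 + 0.9021) = 25.2 × 0.2774 = 6.990 V.

V_out ≈ 6.99 V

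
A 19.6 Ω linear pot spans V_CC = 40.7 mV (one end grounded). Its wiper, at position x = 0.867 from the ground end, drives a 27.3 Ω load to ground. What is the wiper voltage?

Split the track: R_lower = x·R_p = 16.99 Ω, R_upper = (1−x)·R_p = 2.607 Ω.
R_L loads the lower segment: effective lower R = 10.47 Ω.
V_out = 40.7 × 10.47/(2.607 + 10.47) = 32.59 mV.
(Unloaded: V_out = x·V_CC = 35.3 mV.)

V_out ≈ 32.6 mV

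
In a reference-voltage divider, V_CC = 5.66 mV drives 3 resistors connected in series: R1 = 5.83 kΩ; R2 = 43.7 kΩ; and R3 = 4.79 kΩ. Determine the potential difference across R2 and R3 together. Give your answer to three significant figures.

ΣR = 5.83 + 43.7 + 4.79 = 54.32 kΩ.
R_{R2..R3} = 43.7 + 4.79 = 48.49 kΩ.
By the voltage-divider rule, V = 5.66 × 48.49/54.32 = 5.053 mV.

V ≈ 5.05 mV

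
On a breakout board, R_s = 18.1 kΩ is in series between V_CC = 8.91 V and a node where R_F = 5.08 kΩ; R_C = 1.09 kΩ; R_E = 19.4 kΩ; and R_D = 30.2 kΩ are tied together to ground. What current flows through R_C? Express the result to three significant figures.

I ≈ 0.360 mA

Combine the parallel branches: R_p = (1/5.08 + 1/1.09 + 1/19.4 + 1/30.2)⁻¹ = 0.8341 kΩ.
V_A by voltage divider: V_A = 8.91 × 0.8341/(18.1 + 0.8341) = 0.3925 V.
I(R_C) = V_A / R_C = 0.3925/1.09 = 0.3601 mA.
(Equivalently: I_total = 0.4706 mA, then current-divider fraction G_k/ΣG = 0.7652.)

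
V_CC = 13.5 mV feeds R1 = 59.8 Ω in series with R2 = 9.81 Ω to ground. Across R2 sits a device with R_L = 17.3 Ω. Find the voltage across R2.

V_out ≈ 1.28 mV

First combine the lower leg with the load: R2 ‖ R_L = 6.260 Ω.
Voltage divider with the loaded lower leg: V_out = 13.5 × 6.260/(59.8 + 6.260) = 13.5 × 0.09476 = 1.279 mV.
(Unloaded it would be 1.90 mV; the load pulls it down.)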